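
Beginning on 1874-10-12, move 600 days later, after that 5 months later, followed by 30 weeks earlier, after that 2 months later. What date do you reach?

Adding 600 days from October 12, 1874:
October has 31 days, so 31 − 12 = 19 days remain after October 12, 1874; 600 − 19 = 581 left.
November 1874 has 30 days: 581 − 30 = 551 left.
December 1874 has 31 days: 551 − 31 = 520 left.
January 1875 has 31 days: 520 − 31 = 489 left.
February 1875 has 28 days (1875 is not a leap year): 489 − 28 = 461 left.
March 1875 has 31 days: 461 − 31 = 430 left.
April 1875 has 30 days: 430 − 30 = 400 left.
May 1875 has 31 days: 400 − 31 = 369 left.
June 1875 has 30 days: 369 − 30 = 339 left.
July 1875 has 31 days: 339 − 31 = 308 left.
August 1875 has 31 days: 308 − 31 = 277 left.
September 1875 has 30 days: 277 − 30 = 247 left.
October 1875 has 31 days: 247 − 31 = 216 left.
November 1875 has 30 days: 216 − 30 = 186 left.
December 1875 has 31 days: 186 − 31 = 155 left.
January 1876 has 31 days: 155 − 31 = 124 left.
February 1876 has 29 days (1876 is a leap year): 124 − 29 = 95 left.
March 1876 has 31 days: 95 − 31 = 64 left.
April 1876 has 30 days: 64 − 30 = 34 left.
May 1876 has 31 days: 34 − 31 = 3 left.
3 days into June 1876 → June 3, 1876.
Counting forward 5 months from June 3, 1876:
month 6 + 5 = 11 → November 1876.
Day 3 is valid in November, giving November 3, 1876.
Subtracting 30 weeks (= 210 days) from November 3, 1876:
Going back 3 days from November 3, 1876 reaches the end of the previous month; 210 − 3 = 207 left.
October 1876 has 31 days: 207 − 31 = 176 left.
September 1876 has 30 days: 176 − 30 = 146 left.
August 1876 has 31 days: 146 − 31 = 115 left.
July 1876 has 31 days: 115 − 31 = 84 left.
June 1876 has 30 days: 84 − 30 = 54 left.
May 1876 has 31 days: 54 − 31 = 23 left.
April 1876 has 30 days; 30 − 23 = 7 → April 7, 1876.
Counting forward 2 months from April 7, 1876:
month 4 + 2 = 6 → June 1876.
Day 7 is valid in June, giving June 7, 1876.

June 7, 1876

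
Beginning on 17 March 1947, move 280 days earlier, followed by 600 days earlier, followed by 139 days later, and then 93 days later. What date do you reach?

Subtracting 280 days from March 17, 1947:
Going back 17 days from March 17, 1947 reaches the end of the previous month; 280 − 17 = 263 left.
February 1947 has 28 days (1947 is not a leap year): 263 − 28 = 235 left.
January 1947 has 31 days: 235 − 31 = 204 left.
December 1946 has 31 days: 204 − 31 = 173 left.
November 1946 has 30 days: 173 − 30 = 143 left.
October 1946 has 31 days: 143 − 31 = 112 left.
September 1946 has 30 days: 112 − 30 = 82 left.
August 1946 has 31 days: 82 − 31 = 51 left.
July 1946 has 31 days: 51 − 31 = 20 left.
June 1946 has 30 days; 30 − 20 = 10 → June 10, 1946.
Counting back 600 days from June 10, 1946:
Going back 10 days from June 10, 1946 reaches the end of the previous month; 600 − 10 = 590 left.
May 1946 has 31 days: 590 − 31 = 559 left.
April 1946 has 30 days: 559 − 30 = 529 left.
March 1946 has 31 days: 529 − 31 = 498 left.
February 1946 has 28 days (1946 is not a leap year): 498 − 28 = 470 left.
January 1946 has 31 days: 470 − 31 = 439 left.
December 1945 has 31 days: 439 − 31 = 408 left.
November 1945 has 30 days: 408 − 30 = 378 left.
October 1945 has 31 days: 378 − 31 = 347 left.
September 1945 has 30 days: 347 − 30 = 317 left.
August 1945 has 31 days: 317 − 31 = 286 left.
July 1945 has 31 days: 286 − 31 = 255 left.
June 1945 has 30 days: 255 − 30 = 225 left.
May 1945 has 31 days: 225 − 31 = 194 left.
April 1945 has 30 days: 194 − 30 = 164 left.
March 1945 has 31 days: 164 − 31 = 133 left.
February 1945 has 28 days (1945 is not a leap year): 133 − 28 = 105 left.
January 1945 has 31 days: 105 − 31 = 74 left.
December 1944 has 31 days: 74 − 31 = 43 left.
November 1944 has 30 days: 43 − 30 = 13 left.
October 1944 has 31 days; 31 − 13 = 18 → October 18, 1944.
Advancing 139 days from October 18, 1944:
October has 31 days, so 31 − 18 = 13 days remain after October 18, 1944; 139 − 13 = 126 left.
November 1944 has 30 days: 126 − 30 = 96 left.
December 1944 has 31 days: 96 − 31 = 65 left.
January 1945 has 31 days: 65 − 31 = 34 left.
February 1945 has 28 days (1945 is not a leap year): 34 − 28 = 6 left.
6 days into March 1945 → March 6, 1945.
Advancing 93 days from March 6, 1945:
March has 31 days, so 31 − 6 = 25 days remain after March 6, 1945; 93 − 25 = 68 left.
April 1945 has 30 days: 68 − 30 = 38 left.
May 1945 has 31 days: 38 − 31 = 7 left.
7 days into June 1945 → June 7, 1945.

June 7, 1945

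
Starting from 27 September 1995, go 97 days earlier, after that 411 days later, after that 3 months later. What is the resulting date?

November 6, 1996

Counting back 97 days from September 27, 1995:
Going back 27 days from September 27, 1995 reaches the end of the previous month; 97 − 27 = 70 left.
August 1995 has 31 days: 70 − 31 = 39 left.
July 1995 has 31 days: 39 − 31 = 8 left.
June 1995 has 30 days; 30 − 8 = 22 → June 22, 1995.
Counting forward 411 days from June 22, 1995:
June has 30 days, so 30 − 22 = 8 days remain after June 22, 1995; 411 − 8 = 403 left.
July 1995 has 31 days: 403 − 31 = 372 left.
August 1995 has 31 days: 372 − 31 = 341 left.
September 1995 has 30 days: 341 − 30 = 311 left.
October 1995 has 31 days: 311 − 31 = 280 left.
November 1995 has 30 days: 280 − 30 = 250 left.
December 1995 has 31 days: 250 − 31 = 219 left.
January 1996 has 31 days: 219 − 31 = 188 left.
February 1996 has 29 days (1996 is a leap year): 188 − 29 = 159 left.
March 1996 has 31 days: 159 − 31 = 128 left.
April 1996 has 30 days: 128 − 30 = 98 left.
May 1996 has 31 days: 98 − 31 = 67 left.
June 1996 has 30 days: 67 − 30 = 37 left.
July 1996 has 31 days: 37 − 31 = 6 left.
6 days into August 1996 → August 6, 1996.
Advancing 3 months from August 6, 1996:
month 8 + 3 = 11 → November 1996.
Day 6 is valid in November, giving November 6, 1996.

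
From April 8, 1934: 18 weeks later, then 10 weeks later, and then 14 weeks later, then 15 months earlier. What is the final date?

Counting forward 18 weeks (= 126 days) from April 8, 1934:
April has 30 days, so 30 − 8 = 22 days remain after April 8, 1934; 126 − 22 = 104 left.
May 1934 has 31 days: 104 − 31 = 73 left.
June 1934 has 30 days: 73 − 30 = 43 left.
July 1934 has 31 days: 43 − 31 = 12 left.
12 days into August 1934 → August 12, 1934.
Advancing 10 weeks (= 70 days) from August 12, 1934:
August has 31 days, so 31 − 12 = 19 days remain after August 12, 1934; 70 − 19 = 51 left.
September 1934 has 30 days: 51 − 30 = 21 left.
21 days into October 1934 → October 21, 1934.
Counting forward 14 weeks (= 98 days) from October 21, 1934:
October has 31 days, so 31 − 21 = 10 days remain after October 21, 1934; 98 − 10 = 88 left.
November 1934 has 30 days: 88 − 30 = 58 left.
December 1934 has 31 days: 58 − 31 = 27 left.
27 days into January 1935 → January 27, 1935.
Counting back 15 months from January 27, 1935:
month 1 − 15 = -14, which is month 10 of year 1933 → October 1933.
Day 27 is valid in October, giving October 27, 1933.

October 27, 1933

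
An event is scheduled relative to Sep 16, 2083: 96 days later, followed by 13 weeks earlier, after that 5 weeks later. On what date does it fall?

October 26, 2083

Counting forward 96 days from September 16, 2083:
September has 30 days, so 30 − 16 = 14 days remain after September 16, 2083; 96 − 14 = 82 left.
October 2083 has 31 days: 82 − 31 = 51 left.
November 2083 has 30 days: 51 − 30 = 21 left.
21 days into December 2083 → December 21, 2083.
Going back 13 weeks (= 91 days) from December 21, 2083:
Going back 21 days from December 21, 2083 reaches the end of the previous month; 91 − 21 = 70 left.
November 2083 has 30 days: 70 − 30 = 40 left.
October 2083 has 31 days: 40 − 31 = 9 left.
September 2083 has 30 days; 30 − 9 = 21 → September 21, 2083.
Counting forward 5 weeks (= 35 days) from September 21, 2083:
September has 30 days, so 30 − 21 = 9 days remain after September 21, 2083; 35 − 9 = 26 left.
26 days into October 2083 → October 26, 2083.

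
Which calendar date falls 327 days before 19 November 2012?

December 28, 2011

Counting back 327 days from November 19, 2012.
Going back 19 days from November 19, 2012 reaches the end of the previous month; 327 − 19 = 308 left.
October 2012 has 31 days: 308 − 31 = 277 left.
September 2012 has 30 days: 277 − 30 = 247 left.
August 2012 has 31 days: 247 − 31 = 216 left.
July 2012 has 31 days: 216 − 31 = 185 left.
June 2012 has 30 days: 185 − 30 = 155 left.
May 2012 has 31 days: 155 − 31 = 124 left.
April 2012 has 30 days: 124 − 30 = 94 left.
March 2012 has 31 days: 94 − 31 = 63 left.
February 2012 has 29 days (2012 is a leap year): 63 − 29 = 34 left.
January 2012 has 31 days: 34 − 31 = 3 left.
December 2011 has 31 days; 31 − 3 = 28 → December 28, 2011.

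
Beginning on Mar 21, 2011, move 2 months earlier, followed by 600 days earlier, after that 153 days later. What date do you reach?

October 31, 2009

Counting back 2 months from March 21, 2011:
month 3 − 2 = 1 → January 2011.
Day 21 is valid in January, giving January 21, 2011.
Going back 600 days from January 21, 2011:
Going back 21 days from January 21, 2011 reaches the end of the previous month; 600 − 21 = 579 left.
December 2010 has 31 days: 579 − 31 = 548 left.
November 2010 has 30 days: 548 − 30 = 518 left.
October 2010 has 31 days: 518 − 31 = 487 left.
September 2010 has 30 days: 487 − 30 = 457 left.
August 2010 has 31 days: 457 − 31 = 426 left.
July 2010 has 31 days: 426 − 31 = 395 left.
June 2010 has 30 days: 395 − 30 = 365 left.
May 2010 has 31 days: 365 − 31 = 334 left.
April 2010 has 30 days: 334 − 30 = 304 left.
March 2010 has 31 days: 304 − 31 = 273 left.
February 2010 has 28 days (2010 is not a leap year): 273 − 28 = 245 left.
January 2010 has 31 days: 245 − 31 = 214 left.
December 2009 has 31 days: 214 − 31 = 183 left.
November 2009 has 30 days: 183 − 30 = 153 left.
October 2009 has 31 days: 153 − 31 = 122 left.
September 2009 has 30 days: 122 − 30 = 92 left.
August 2009 has 31 days: 92 − 31 = 61 left.
July 2009 has 31 days: 61 − 31 = 30 left.
June 2009 has 30 days: 30 − 30 = 0 left.
May 2009 has 31 days; 31 − 0 = 31 → May 31, 2009.
Counting forward 153 days from May 31, 2009:
May has 31 days, so 31 − 31 = 0 days remain after May 31, 2009; 153 − 0 = 153 left.
June 2009 has 30 days: 153 − 30 = 123 left.
July 2009 has 31 days: 123 − 31 = 92 left.
August 2009 has 31 days: 92 − 31 = 61 left.
September 2009 has 30 days: 61 − 30 = 31 left.
31 days into October 2009 → October 31, 2009.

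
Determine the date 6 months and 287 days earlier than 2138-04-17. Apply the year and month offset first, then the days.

January 3, 2137

Going back 6 months and 287 days from April 17, 2138: first the month/year part, then the days.
month 4 − 6 = -2, which is month 10 of year 2137 → October 2137.
Day 17 is valid in October, giving October 17, 2137.
Now subtract 287 days from October 17, 2137.
Going back 17 days from October 17, 2137 reaches the end of the previous month; 287 − 17 = 270 left.
September 2137 has 30 days: 270 − 30 = 240 left.
August 2137 has 31 days: 240 − 31 = 209 left.
July 2137 has 31 days: 209 − 31 = 178 left.
June 2137 has 30 days: 178 − 30 = 148 left.
May 2137 has 31 days: 148 − 31 = 117 left.
April 2137 has 30 days: 117 − 30 = 87 left.
March 2137 has 31 days: 87 − 31 = 56 left.
February 2137 has 28 days (2137 is not a leap year): 56 − 28 = 28 left.
January 2137 has 31 days; 31 − 28 = 3 → January 3, 2137.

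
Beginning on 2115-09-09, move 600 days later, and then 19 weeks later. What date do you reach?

Counting forward 600 days from September 9, 2115:
September has 30 days, so 30 − 9 = 21 days remain after September 9, 2115; 600 − 21 = 579 left.
October 2115 has 31 days: 579 − 31 = 548 left.
November 2115 has 30 days: 548 − 30 = 518 left.
December 2115 has 31 days: 518 − 31 = 487 left.
January 2116 has 31 days: 487 − 31 = 456 left.
February 2116 has 29 days (2116 is a leap year): 456 − 29 = 427 left.
March 2116 has 31 days: 427 − 31 = 396 left.
April 2116 has 30 days: 396 − 30 = 366 left.
May 2116 has 31 days: 366 − 31 = 335 left.
June 2116 has 30 days: 335 − 30 = 305 left.
July 2116 has 31 days: 305 − 31 = 274 left.
August 2116 has 31 days: 274 − 31 = 243 left.
September 2116 has 30 days: 243 − 30 = 213 left.
October 2116 has 31 days: 213 − 31 = 182 left.
November 2116 has 30 days: 182 − 30 = 152 left.
December 2116 has 31 days: 152 − 31 = 121 left.
January 2117 has 31 days: 121 − 31 = 90 left.
February 2117 has 28 days (2117 is not a leap year): 90 − 28 = 62 left.
March 2117 has 31 days: 62 − 31 = 31 left.
April 2117 has 30 days: 31 − 30 = 1 left.
1 day into May 2117 → May 1, 2117.
Counting forward 19 weeks (= 133 days) from May 1, 2117:
May has 31 days, so 31 − 1 = 30 days remain after May 1, 2117; 133 − 30 = 103 left.
June 2117 has 30 days: 103 − 30 = 73 left.
July 2117 has 31 days: 73 − 31 = 42 left.
August 2117 has 31 days: 42 − 31 = 11 left.
11 days into September 2117 → September 11, 2117.

September 11, 2117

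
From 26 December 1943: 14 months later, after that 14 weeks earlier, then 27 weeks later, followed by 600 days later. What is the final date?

January 18, 1947

Advancing 14 months from December 26, 1943:
month 12 + 14 = 26, which is month 2 of year 1945 → February 1945.
Day 26 is valid in February, giving February 26, 1945.
Counting back 14 weeks (= 98 days) from February 26, 1945:
Going back 26 days from February 26, 1945 reaches the end of the previous month; 98 − 26 = 72 left.
January 1945 has 31 days: 72 − 31 = 41 left.
December 1944 has 31 days: 41 − 31 = 10 left.
November 1944 has 30 days; 30 − 10 = 20 → November 20, 1944.
Adding 27 weeks (= 189 days) from November 20, 1944:
November has 30 days, so 30 − 20 = 10 days remain after November 20, 1944; 189 − 10 = 179 left.
December 1944 has 31 days: 179 − 31 = 148 left.
January 1945 has 31 days: 148 − 31 = 117 left.
February 1945 has 28 days (1945 is not a leap year): 117 − 28 = 89 left.
March 1945 has 31 days: 89 − 31 = 58 left.
April 1945 has 30 days: 58 − 30 = 28 left.
28 days into May 1945 → May 28, 1945.
Counting forward 600 days from May 28, 1945:
May has 31 days, so 31 − 28 = 3 days remain after May 28, 1945; 600 − 3 = 597 left.
June 1945 has 30 days: 597 − 30 = 567 left.
July 1945 has 31 days: 567 − 31 = 536 left.
August 1945 has 31 days: 536 − 31 = 505 left.
September 1945 has 30 days: 505 − 30 = 475 left.
October 1945 has 31 days: 475 − 31 = 444 left.
November 1945 has 30 days: 444 − 30 = 414 left.
December 1945 has 31 days: 414 − 31 = 383 left.
January 1946 has 31 days: 383 − 31 = 352 left.
February 1946 has 28 days (1946 is not a leap year): 352 − 28 = 324 left.
March 1946 has 31 days: 324 − 31 = 293 left.
April 1946 has 30 days: 293 − 30 = 263 left.
May 1946 has 31 days: 263 − 31 = 232 left.
June 1946 has 30 days: 232 − 30 = 202 left.
July 1946 has 31 days: 202 − 31 = 171 left.
August 1946 has 31 days: 171 − 31 = 140 left.
September 1946 has 30 days: 140 − 30 = 110 left.
October 1946 has 31 days: 110 − 31 = 79 left.
November 1946 has 30 days: 79 − 30 = 49 left.
December 1946 has 31 days: 49 − 31 = 18 left.
18 days into January 1947 → January 18, 1947.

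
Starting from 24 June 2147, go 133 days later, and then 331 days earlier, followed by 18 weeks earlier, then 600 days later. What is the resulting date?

March 26, 2148

Advancing 133 days from June 24, 2147:
June has 30 days, so 30 − 24 = 6 days remain after June 24, 2147; 133 − 6 = 127 left.
July 2147 has 31 days: 127 − 31 = 96 left.
August 2147 has 31 days: 96 − 31 = 65 left.
September 2147 has 30 days: 65 − 30 = 35 left.
October 2147 has 31 days: 35 − 31 = 4 left.
4 days into November 2147 → November 4, 2147.
Going back 331 days from November 4, 2147:
Going back 4 days from November 4, 2147 reaches the end of the previous month; 331 − 4 = 327 left.
October 2147 has 31 days: 327 − 31 = 296 left.
September 2147 has 30 days: 296 − 30 = 266 left.
August 2147 has 31 days: 266 − 31 = 235 left.
July 2147 has 31 days: 235 − 31 = 204 left.
June 2147 has 30 days: 204 − 30 = 174 left.
May 2147 has 31 days: 174 − 31 = 143 left.
April 2147 has 30 days: 143 − 30 = 113 left.
March 2147 has 31 days: 113 − 31 = 82 left.
February 2147 has 28 days (2147 is not a leap year): 82 − 28 = 54 left.
January 2147 has 31 days: 54 − 31 = 23 left.
December 2146 has 31 days; 31 − 23 = 8 → December 8, 2146.
Subtracting 18 weeks (= 126 days) from December 8, 2146:
Going back 8 days from December 8, 2146 reaches the end of the previous month; 126 − 8 = 118 left.
November 2146 has 30 days: 118 − 30 = 88 left.
October 2146 has 31 days: 88 − 31 = 57 left.
September 2146 has 30 days: 57 − 30 = 27 left.
August 2146 has 31 days; 31 − 27 = 4 → August 4, 2146.
Counting forward 600 days from August 4, 2146:
August has 31 days, so 31 − 4 = 27 days remain after August 4, 2146; 600 − 27 = 573 left.
September 2146 has 30 days: 573 − 30 = 543 left.
October 2146 has 31 days: 543 − 31 = 512 left.
November 2146 has 30 days: 512 − 30 = 482 left.
December 2146 has 31 days: 482 − 31 = 451 left.
January 2147 has 31 days: 451 − 31 = 420 left.
February 2147 has 28 days (2147 is not a leap year): 420 − 28 = 392 left.
March 2147 has 31 days: 392 − 31 = 361 left.
April 2147 has 30 days: 361 − 30 = 331 left.
May 2147 has 31 days: 331 − 31 = 300 left.
June 2147 has 30 days: 300 − 30 = 270 left.
July 2147 has 31 days: 270 − 31 = 239 left.
August 2147 has 31 days: 239 − 31 = 208 left.
September 2147 has 30 days: 208 − 30 = 178 left.
October 2147 has 31 days: 178 − 31 = 147 left.
November 2147 has 30 days: 147 − 30 = 117 left.
December 2147 has 31 days: 117 − 31 = 86 left.
January 2148 has 31 days: 86 − 31 = 55 left.
February 2148 has 29 days (2148 is a leap year): 55 − 29 = 26 left.
26 days into March 2148 → March 26, 2148.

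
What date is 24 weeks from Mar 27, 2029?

September 11, 2029

Counting forward 24 weeks = 168 days from March 27, 2029.
March has 31 days, so 31 − 27 = 4 days remain after March 27, 2029; 168 − 4 = 164 left.
April 2029 has 30 days: 164 − 30 = 134 left.
May 2029 has 31 days: 134 − 31 = 103 left.
June 2029 has 30 days: 103 − 30 = 73 left.
July 2029 has 31 days: 73 − 31 = 42 left.
August 2029 has 31 days: 42 − 31 = 11 left.
11 days into September 2029 → September 11, 2029.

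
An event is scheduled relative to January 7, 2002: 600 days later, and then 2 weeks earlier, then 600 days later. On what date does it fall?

Adding 600 days from January 7, 2002:
January has 31 days, so 31 − 7 = 24 days remain after January 7, 2002; 600 − 24 = 576 left.
February 2002 has 28 days (2002 is not a leap year): 576 − 28 = 548 left.
March 2002 has 31 days: 548 − 31 = 517 left.
April 2002 has 30 days: 517 − 30 = 487 left.
May 2002 has 31 days: 487 − 31 = 456 left.
June 2002 has 30 days: 456 − 30 = 426 left.
July 2002 has 31 days: 426 − 31 = 395 left.
August 2002 has 31 days: 395 − 31 = 364 left.
September 2002 has 30 days: 364 − 30 = 334 left.
October 2002 has 31 days: 334 − 31 = 303 left.
November 2002 has 30 days: 303 − 30 = 273 left.
December 2002 has 31 days: 273 − 31 = 242 left.
January 2003 has 31 days: 242 − 31 = 211 left.
February 2003 has 28 days (2003 is not a leap year): 211 − 28 = 183 left.
March 2003 has 31 days: 183 − 31 = 152 left.
April 2003 has 30 days: 152 − 30 = 122 left.
May 2003 has 31 days: 122 − 31 = 91 left.
June 2003 has 30 days: 91 − 30 = 61 left.
July 2003 has 31 days: 61 − 31 = 30 left.
30 days into August 2003 → August 30, 2003.
Going back 2 weeks (= 14 days) from August 30, 2003:
30 − 14 = 16, still in August 2003.
Counting forward 600 days from August 16, 2003:
August has 31 days, so 31 − 16 = 15 days remain after August 16, 2003; 600 − 15 = 585 left.
September 2003 has 30 days: 585 − 30 = 555 left.
October 2003 has 31 days: 555 − 31 = 524 left.
November 2003 has 30 days: 524 − 30 = 494 left.
December 2003 has 31 days: 494 − 31 = 463 left.
January 2004 has 31 days: 463 − 31 = 432 left.
February 2004 has 29 days (2004 is a leap year): 432 − 29 = 403 left.
March 2004 has 31 days: 403 − 31 = 372 left.
April 2004 has 30 days: 372 − 30 = 342 left.
May 2004 has 31 days: 342 − 31 = 311 left.
June 2004 has 30 days: 311 − 30 = 281 left.
July 2004 has 31 days: 281 − 31 = 250 left.
August 2004 has 31 days: 250 − 31 = 219 left.
September 2004 has 30 days: 219 − 30 = 189 left.
October 2004 has 31 days: 189 − 31 = 158 left.
November 2004 has 30 days: 158 − 30 = 128 left.
December 2004 has 31 days: 128 − 31 = 97 left.
January 2005 has 31 days: 97 − 31 = 66 left.
February 2005 has 28 days (2005 is not a leap year): 66 − 28 = 38 left.
March 2005 has 31 days: 38 − 31 = 7 left.
7 days into April 2005 → April 7, 2005.

April 7, 2005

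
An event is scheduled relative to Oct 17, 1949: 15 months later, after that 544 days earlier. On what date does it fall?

July 22, 1949

Advancing 15 months from October 17, 1949:
month 10 + 15 = 25, which is month 1 of year 1951 → January 1951.
Day 17 is valid in January, giving January 17, 1951.
Going back 544 days from January 17, 1951:
Going back 17 days from January 17, 1951 reaches the end of the previous month; 544 − 17 = 527 left.
December 1950 has 31 days: 527 − 31 = 496 left.
November 1950 has 30 days: 496 − 30 = 466 left.
October 1950 has 31 days: 466 − 31 = 435 left.
September 1950 has 30 days: 435 − 30 = 405 left.
August 1950 has 31 days: 405 − 31 = 374 left.
July 1950 has 31 days: 374 − 31 = 343 left.
June 1950 has 30 days: 343 − 30 = 313 left.
May 1950 has 31 days: 313 − 31 = 282 left.
April 1950 has 30 days: 282 − 30 = 252 left.
March 1950 has 31 days: 252 − 31 = 221 left.
February 1950 has 28 days (1950 is not a leap year): 221 − 28 = 193 left.
January 1950 has 31 days: 193 − 31 = 162 left.
December 1949 has 31 days: 162 − 31 = 131 left.
November 1949 has 30 days: 131 − 30 = 101 left.
October 1949 has 31 days: 101 − 31 = 70 left.
September 1949 has 30 days: 70 − 30 = 40 left.
August 1949 has 31 days: 40 − 31 = 9 left.
July 1949 has 31 days; 31 − 9 = 22 → July 22, 1949.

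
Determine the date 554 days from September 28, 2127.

Counting forward 554 days from September 28, 2127.
September has 30 days, so 30 − 28 = 2 days remain after September 28, 2127; 554 − 2 = 552 left.
October 2127 has 31 days: 552 − 31 = 521 left.
November 2127 has 30 days: 521 − 30 = 491 left.
December 2127 has 31 days: 491 − 31 = 460 left.
January 2128 has 31 days: 460 − 31 = 429 left.
February 2128 has 29 days (2128 is a leap year): 429 − 29 = 400 left.
March 2128 has 31 days: 400 − 31 = 369 left.
April 2128 has 30 days: 369 − 30 = 339 left.
May 2128 has 31 days: 339 − 31 = 308 left.
June 2128 has 30 days: 308 − 30 = 278 left.
July 2128 has 31 days: 278 − 31 = 247 left.
August 2128 has 31 days: 247 − 31 = 216 left.
September 2128 has 30 days: 216 − 30 = 186 left.
October 2128 has 31 days: 186 − 31 = 155 left.
November 2128 has 30 days: 155 − 30 = 125 left.
December 2128 has 31 days: 125 − 31 = 94 left.
January 2129 has 31 days: 94 − 31 = 63 left.
February 2129 has 28 days (2129 is not a leap year): 63 − 28 = 35 left.
March 2129 has 31 days: 35 − 31 = 4 left.
4 days into April 2129 → April 4, 2129.

April 4, 2129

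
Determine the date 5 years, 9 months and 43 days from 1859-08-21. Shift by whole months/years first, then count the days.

Counting forward 5 years, 9 months and 43 days from August 21, 1859: first the month/year part, then the days.
+5 years → 1864; month 8 + 9 = 17, which is month 5 of year 1865 → May 1865.
Day 21 is valid in May, giving May 21, 1865.
Now add 43 days from May 21, 1865.
May has 31 days, so 31 − 21 = 10 days remain after May 21, 1865; 43 − 10 = 33 left.
June 1865 has 30 days: 33 − 30 = 3 left.
3 days into July 1865 → July 3, 1865.

July 3, 1865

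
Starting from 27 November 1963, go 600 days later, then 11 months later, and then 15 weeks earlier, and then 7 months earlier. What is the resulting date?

Advancing 600 days from November 27, 1963:
November has 30 days, so 30 − 27 = 3 days remain after November 27, 1963; 600 − 3 = 597 left.
December 1963 has 31 days: 597 − 31 = 566 left.
January 1964 has 31 days: 566 − 31 = 535 left.
February 1964 has 29 days (1964 is a leap year): 535 − 29 = 506 left.
March 1964 has 31 days: 506 − 31 = 475 left.
April 1964 has 30 days: 475 − 30 = 445 left.
May 1964 has 31 days: 445 − 31 = 414 left.
June 1964 has 30 days: 414 − 30 = 384 left.
July 1964 has 31 days: 384 − 31 = 353 left.
August 1964 has 31 days: 353 − 31 = 322 left.
September 1964 has 30 days: 322 − 30 = 292 left.
October 1964 has 31 days: 292 − 31 = 261 left.
November 1964 has 30 days: 261 − 30 = 231 left.
December 1964 has 31 days: 231 − 31 = 200 left.
January 1965 has 31 days: 200 − 31 = 169 left.
February 1965 has 28 days (1965 is not a leap year): 169 − 28 = 141 left.
March 1965 has 31 days: 141 − 31 = 110 left.
April 1965 has 30 days: 110 − 30 = 80 left.
May 1965 has 31 days: 80 − 31 = 49 left.
June 1965 has 30 days: 49 − 30 = 19 left.
19 days into July 1965 → July 19, 1965.
Advancing 11 months from July 19, 1965:
month 7 + 11 = 18, which is month 6 of year 1966 → June 1966.
Day 19 is valid in June, giving June 19, 1966.
Counting back 15 weeks (= 105 days) from June 19, 1966:
Going back 19 days from June 19, 1966 reaches the end of the previous month; 105 − 19 = 86 left.
May 1966 has 31 days: 86 − 31 = 55 left.
April 1966 has 30 days: 55 − 30 = 25 left.
March 1966 has 31 days; 31 − 25 = 6 → March 6, 1966.
Going back 7 months from March 6, 1966:
month 3 − 7 = -4, which is month 8 of year 1965 → August 1965.
Day 6 is valid in August, giving August 6, 1965.

August 6, 1965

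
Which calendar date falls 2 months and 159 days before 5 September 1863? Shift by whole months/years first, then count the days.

Counting back 2 months and 159 days from September 5, 1863: first the month/year part, then the days.
month 9 − 2 = 7 → July 1863.
Day 5 is valid in July, giving July 5, 1863.
Now subtract 159 days from July 5, 1863.
Going back 5 days from July 5, 1863 reaches the end of the previous month; 159 − 5 = 154 left.
June 1863 has 30 days: 154 − 30 = 124 left.
May 1863 has 31 days: 124 − 31 = 93 left.
April 1863 has 30 days: 93 − 30 = 63 left.
March 1863 has 31 days: 63 − 31 = 32 left.
February 1863 has 28 days (1863 is not a leap year): 32 − 28 = 4 left.
January 1863 has 31 days; 31 − 4 = 27 → January 27, 1863.

January 27, 1863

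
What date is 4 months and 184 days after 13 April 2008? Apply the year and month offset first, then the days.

February 13, 2009

Advancing 4 months and 184 days from April 13, 2008: first the month/year part, then the days.
month 4 + 4 = 8 → August 2008.
Day 13 is valid in August, giving August 13, 2008.
Now add 184 days from August 13, 2008.
August has 31 days, so 31 − 13 = 18 days remain after August 13, 2008; 184 − 18 = 166 left.
September 2008 has 30 days: 166 − 30 = 136 left.
October 2008 has 31 days: 136 − 31 = 105 left.
November 2008 has 30 days: 105 − 30 = 75 left.
December 2008 has 31 days: 75 − 31 = 44 left.
January 2009 has 31 days: 44 − 31 = 13 left.
13 days into February 2009 → February 13, 2009.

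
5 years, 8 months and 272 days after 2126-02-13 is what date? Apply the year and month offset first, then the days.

July 11, 2132

Advancing 5 years, 8 months and 272 days from February 13, 2126: first the month/year part, then the days.
+5 years → 2131; month 2 + 8 = 10 → October 2131.
Day 13 is valid in October, giving October 13, 2131.
Now add 272 days from October 13, 2131.
October has 31 days, so 31 − 13 = 18 days remain after October 13, 2131; 272 − 18 = 254 left.
November 2131 has 30 days: 254 − 30 = 224 left.
December 2131 has 31 days: 224 − 31 = 193 left.
January 2132 has 31 days: 193 − 31 = 162 left.
February 2132 has 29 days (2132 is a leap year): 162 − 29 = 133 left.
March 2132 has 31 days: 133 − 31 = 102 left.
April 2132 has 30 days: 102 − 30 = 72 left.
May 2132 has 31 days: 72 − 31 = 41 left.
June 2132 has 30 days: 41 − 30 = 11 left.
11 days into July 2132 → July 11, 2132.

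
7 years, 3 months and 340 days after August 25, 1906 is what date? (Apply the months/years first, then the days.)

October 31, 1914

Advancing 7 years, 3 months and 340 days from August 25, 1906: first the month/year part, then the days.
+7 years → 1913; month 8 + 3 = 11 → November 1913.
Day 25 is valid in November, giving November 25, 1913.
Now add 340 days from November 25, 1913.
November has 30 days, so 30 − 25 = 5 days remain after November 25, 1913; 340 − 5 = 335 left.
December 1913 has 31 days: 335 − 31 = 304 left.
January 1914 has 31 days: 304 − 31 = 273 left.
February 1914 has 28 days (1914 is not a leap year): 273 − 28 = 245 left.
March 1914 has 31 days: 245 − 31 = 214 left.
April 1914 has 30 days: 214 − 30 = 184 left.
May 1914 has 31 days: 184 − 31 = 153 left.
June 1914 has 30 days: 153 − 30 = 123 left.
July 1914 has 31 days: 123 − 31 = 92 left.
August 1914 has 31 days: 92 − 31 = 61 left.
September 1914 has 30 days: 61 − 30 = 31 left.
31 days into October 1914 → October 31, 1914.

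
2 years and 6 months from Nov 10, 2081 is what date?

May 10, 2084

Counting forward 2 years and 6 months from November 10, 2081.
+2 years → 2083; month 11 + 6 = 17, which is month 5 of year 2084 → May 2084.
Day 10 is valid in May, giving May 10, 2084.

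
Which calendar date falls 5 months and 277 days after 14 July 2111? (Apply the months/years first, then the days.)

September 16, 2112

Adding 5 months and 277 days from July 14, 2111: first the month/year part, then the days.
month 7 + 5 = 12 → December 2111.
Day 14 is valid in December, giving December 14, 2111.
Now add 277 days from December 14, 2111.
December has 31 days, so 31 − 14 = 17 days remain after December 14, 2111; 277 − 17 = 260 left.
January 2112 has 31 days: 260 − 31 = 229 left.
February 2112 has 29 days (2112 is a leap year): 229 − 29 = 200 left.
March 2112 has 31 days: 200 − 31 = 169 left.
April 2112 has 30 days: 169 − 30 = 139 left.
May 2112 has 31 days: 139 − 31 = 108 left.
June 2112 has 30 days: 108 − 30 = 78 left.
July 2112 has 31 days: 78 − 31 = 47 left.
August 2112 has 31 days: 47 − 31 = 16 left.
16 days into September 2112 → September 16, 2112.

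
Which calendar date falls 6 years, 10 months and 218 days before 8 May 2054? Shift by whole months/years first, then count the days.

Subtracting 6 years, 10 months and 218 days from May 8, 2054: first the month/year part, then the days.
-6 years → 2048; month 5 − 10 = -5, which is month 7 of year 2047 → July 2047.
Day 8 is valid in July, giving July 8, 2047.
Now subtract 218 days from July 8, 2047.
Going back 8 days from July 8, 2047 reaches the end of the previous month; 218 − 8 = 210 left.
June 2047 has 30 days: 210 − 30 = 180 left.
May 2047 has 31 days: 180 − 31 = 149 left.
April 2047 has 30 days: 149 − 30 = 119 left.
March 2047 has 31 days: 119 − 31 = 88 left.
February 2047 has 28 days (2047 is not a leap year): 88 − 28 = 60 left.
January 2047 has 31 days: 60 − 31 = 29 left.
December 2046 has 31 days; 31 − 29 = 2 → December 2, 2046.

December 2, 2046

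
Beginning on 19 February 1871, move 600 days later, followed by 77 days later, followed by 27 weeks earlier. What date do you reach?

Counting forward 600 days from February 19, 1871:
February has 28 days, so 28 − 19 = 9 days remain after February 19, 1871; 600 − 9 = 591 left.
March 1871 has 31 days: 591 − 31 = 560 left.
April 1871 has 30 days: 560 − 30 = 530 left.
May 1871 has 31 days: 530 − 31 = 499 left.
June 1871 has 30 days: 499 − 30 = 469 left.
July 1871 has 31 days: 469 − 31 = 438 left.
August 1871 has 31 days: 438 − 31 = 407 left.
September 1871 has 30 days: 407 − 30 = 377 left.
October 1871 has 31 days: 377 − 31 = 346 left.
November 1871 has 30 days: 346 − 30 = 316 left.
December 1871 has 31 days: 316 − 31 = 285 left.
January 1872 has 31 days: 285 − 31 = 254 left.
February 1872 has 29 days (1872 is a leap year): 254 − 29 = 225 left.
March 1872 has 31 days: 225 − 31 = 194 left.
April 1872 has 30 days: 194 − 30 = 164 left.
May 1872 has 31 days: 164 − 31 = 133 left.
June 1872 has 30 days: 133 − 30 = 103 left.
July 1872 has 31 days: 103 − 31 = 72 left.
August 1872 has 31 days: 72 − 31 = 41 left.
September 1872 has 30 days: 41 − 30 = 11 left.
11 days into October 1872 → October 11, 1872.
Adding 77 days from October 11, 1872:
October has 31 days, so 31 − 11 = 20 days remain after October 11, 1872; 77 − 20 = 57 left.
November 1872 has 30 days: 57 − 30 = 27 left.
27 days into December 1872 → December 27, 1872.
Counting back 27 weeks (= 189 days) from December 27, 1872:
Going back 27 days from December 27, 1872 reaches the end of the previous month; 189 − 27 = 162 left.
November 1872 has 30 days: 162 − 30 = 132 left.
October 1872 has 31 days: 132 − 31 = 101 left.
September 1872 has 30 days: 101 − 30 = 71 left.
August 1872 has 31 days: 71 − 31 = 40 left.
July 1872 has 31 days: 40 − 31 = 9 left.
June 1872 has 30 days; 30 − 9 = 21 → June 21, 1872.

June 21, 1872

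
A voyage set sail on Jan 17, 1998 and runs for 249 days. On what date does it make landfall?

September 23, 1998

Adding 249 days from January 17, 1998.
January has 31 days, so 31 − 17 = 14 days remain after January 17, 1998; 249 − 14 = 235 left.
February 1998 has 28 days (1998 is not a leap year): 235 − 28 = 207 left.
March 1998 has 31 days: 207 − 31 = 176 left.
April 1998 has 30 days: 176 − 30 = 146 left.
May 1998 has 31 days: 146 − 31 = 115 left.
June 1998 has 30 days: 115 − 30 = 85 left.
July 1998 has 31 days: 85 − 31 = 54 left.
August 1998 has 31 days: 54 − 31 = 23 left.
23 days into September 1998 → September 23, 1998.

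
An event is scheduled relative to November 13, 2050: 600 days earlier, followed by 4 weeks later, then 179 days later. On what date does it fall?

Subtracting 600 days from November 13, 2050:
Going back 13 days from November 13, 2050 reaches the end of the previous month; 600 − 13 = 587 left.
October 2050 has 31 days: 587 − 31 = 556 left.
September 2050 has 30 days: 556 − 30 = 526 left.
August 2050 has 31 days: 526 − 31 = 495 left.
July 2050 has 31 days: 495 − 31 = 464 left.
June 2050 has 30 days: 464 − 30 = 434 left.
May 2050 has 31 days: 434 − 31 = 403 left.
April 2050 has 30 days: 403 − 30 = 373 left.
March 2050 has 31 days: 373 − 31 = 342 left.
February 2050 has 28 days (2050 is not a leap year): 342 − 28 = 314 left.
January 2050 has 31 days: 314 − 31 = 283 left.
December 2049 has 31 days: 283 − 31 = 252 left.
November 2049 has 30 days: 252 − 30 = 222 left.
October 2049 has 31 days: 222 − 31 = 191 left.
September 2049 has 30 days: 191 − 30 = 161 left.
August 2049 has 31 days: 161 − 31 = 130 left.
July 2049 has 31 days: 130 − 31 = 99 left.
June 2049 has 30 days: 99 − 30 = 69 left.
May 2049 has 31 days: 69 − 31 = 38 left.
April 2049 has 30 days: 38 − 30 = 8 left.
March 2049 has 31 days; 31 − 8 = 23 → March 23, 2049.
Adding 4 weeks (= 28 days) from March 23, 2049:
March has 31 days, so 31 − 23 = 8 days remain after March 23, 2049; 28 − 8 = 20 left.
20 days into April 2049 → April 20, 2049.
Counting forward 179 days from April 20, 2049:
April has 30 days, so 30 − 20 = 10 days remain after April 20, 2049; 179 − 10 = 169 left.
May 2049 has 31 days: 169 − 31 = 138 left.
June 2049 has 30 days: 138 − 30 = 108 left.
July 2049 has 31 days: 108 − 31 = 77 left.
August 2049 has 31 days: 77 − 31 = 46 left.
September 2049 has 30 days: 46 − 30 = 16 left.
16 days into October 2049 → October 16, 2049.

October 16, 2049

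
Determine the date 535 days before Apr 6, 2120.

October 19, 2118

Subtracting 535 days from April 6, 2120.
Going back 6 days from April 6, 2120 reaches the end of the previous month; 535 − 6 = 529 left.
March 2120 has 31 days: 529 − 31 = 498 left.
February 2120 has 29 days (2120 is a leap year): 498 − 29 = 469 left.
January 2120 has 31 days: 469 − 31 = 438 left.
December 2119 has 31 days: 438 − 31 = 407 left.
November 2119 has 30 days: 407 − 30 = 377 left.
October 2119 has 31 days: 377 − 31 = 346 left.
September 2119 has 30 days: 346 − 30 = 316 left.
August 2119 has 31 days: 316 − 31 = 285 left.
July 2119 has 31 days: 285 − 31 = 254 left.
June 2119 has 30 days: 254 − 30 = 224 left.
May 2119 has 31 days: 224 − 31 = 193 left.
April 2119 has 30 days: 193 − 30 = 163 left.
March 2119 has 31 days: 163 − 31 = 132 left.
February 2119 has 28 days (2119 is not a leap year): 132 − 28 = 104 left.
January 2119 has 31 days: 104 − 31 = 73 left.
December 2118 has 31 days: 73 − 31 = 42 left.
November 2118 has 30 days: 42 − 30 = 12 left.
October 2118 has 31 days; 31 − 12 = 19 → October 19, 2118.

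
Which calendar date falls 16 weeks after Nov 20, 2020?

Advancing 16 weeks = 112 days from November 20, 2020.
November has 30 days, so 30 − 20 = 10 days remain after November 20, 2020; 112 − 10 = 102 left.
December 2020 has 31 days: 102 − 31 = 71 left.
January 2021 has 31 days: 71 − 31 = 40 left.
February 2021 has 28 days (2021 is not a leap year): 40 − 28 = 12 left.
12 days into March 2021 → March 12, 2021.

March 12, 2021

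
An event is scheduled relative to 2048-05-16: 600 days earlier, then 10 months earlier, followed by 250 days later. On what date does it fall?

August 1, 2046

Going back 600 days from May 16, 2048:
Going back 16 days from May 16, 2048 reaches the end of the previous month; 600 − 16 = 584 left.
April 2048 has 30 days: 584 − 30 = 554 left.
March 2048 has 31 days: 554 − 31 = 523 left.
February 2048 has 29 days (2048 is a leap year): 523 − 29 = 494 left.
January 2048 has 31 days: 494 − 31 = 463 left.
December 2047 has 31 days: 463 − 31 = 432 left.
November 2047 has 30 days: 432 − 30 = 402 left.
October 2047 has 31 days: 402 − 31 = 371 left.
September 2047 has 30 days: 371 − 30 = 341 left.
August 2047 has 31 days: 341 − 31 = 310 left.
July 2047 has 31 days: 310 − 31 = 279 left.
June 2047 has 30 days: 279 − 30 = 249 left.
May 2047 has 31 days: 249 − 31 = 218 left.
April 2047 has 30 days: 218 − 30 = 188 left.
March 2047 has 31 days: 188 − 31 = 157 left.
February 2047 has 28 days (2047 is not a leap year): 157 − 28 = 129 left.
January 2047 has 31 days: 129 − 31 = 98 left.
December 2046 has 31 days: 98 − 31 = 67 left.
November 2046 has 30 days: 67 − 30 = 37 left.
October 2046 has 31 days: 37 − 31 = 6 left.
September 2046 has 30 days; 30 − 6 = 24 → September 24, 2046.
Subtracting 10 months from September 24, 2046:
month 9 − 10 = -1, which is month 11 of year 2045 → November 2045.
Day 24 is valid in November, giving November 24, 2045.
Adding 250 days from November 24, 2045:
November has 30 days, so 30 − 24 = 6 days remain after November 24, 2045; 250 − 6 = 244 left.
December 2045 has 31 days: 244 − 31 = 213 left.
January 2046 has 31 days: 213 − 31 = 182 left.
February 2046 has 28 days (2046 is not a leap year): 182 − 28 = 154 left.
March 2046 has 31 days: 154 − 31 = 123 left.
April 2046 has 30 days: 123 − 30 = 93 left.
May 2046 has 31 days: 93 − 31 = 62 left.
June 2046 has 30 days: 62 − 30 = 32 left.
July 2046 has 31 days: 32 − 31 = 1 left.
1 day into August 2046 → August 1, 2046.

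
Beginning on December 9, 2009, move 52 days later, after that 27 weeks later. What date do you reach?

August 7, 2010

Counting forward 52 days from December 9, 2009:
December has 31 days, so 31 − 9 = 22 days remain after December 9, 2009; 52 − 22 = 30 left.
30 days into January 2010 → January 30, 2010.
Adding 27 weeks (= 189 days) from January 30, 2010:
January has 31 days, so 31 − 30 = 1 day remains after January 30, 2010; 189 − 1 = 188 left.
February 2010 has 28 days (2010 is not a leap year): 188 − 28 = 160 left.
March 2010 has 31 days: 160 − 31 = 129 left.
April 2010 has 30 days: 129 − 30 = 99 left.
May 2010 has 31 days: 99 − 31 = 68 left.
June 2010 has 30 days: 68 − 30 = 38 left.
July 2010 has 31 days: 38 − 31 = 7 left.
7 days into August 2010 → August 7, 2010.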